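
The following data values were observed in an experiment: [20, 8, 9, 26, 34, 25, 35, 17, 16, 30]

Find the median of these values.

22.5

Step 1: Sort the data in ascending order: [8, 9, 16, 17, 20, 25, 26, 30, 34, 35]
Step 2: The number of values is n = 10.
Step 3: Since n is even, the median is the average of positions 5 and 6:
  Median = (20 + 25) / 2 = 22.5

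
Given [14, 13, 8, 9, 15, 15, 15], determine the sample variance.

8.9048

Step 1: Compute the mean: (14 + 13 + 8 + 9 + 15 + 15 + 15) / 7 = 12.7143
Step 2: Compute squared deviations from the mean:
  (14 - 12.7143)^2 = 1.6531
  (13 - 12.7143)^2 = 0.0816
  (8 - 12.7143)^2 = 22.2245
  (9 - 12.7143)^2 = 13.7959
  (15 - 12.7143)^2 = 5.2245
  (15 - 12.7143)^2 = 5.2245
  (15 - 12.7143)^2 = 5.2245
Step 3: Sum of squared deviations = 53.4286
Step 4: Sample variance = 53.4286 / 6 = 8.9048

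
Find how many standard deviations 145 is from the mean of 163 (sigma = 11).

-1.6364

Step 1: Recall the z-score formula: z = (x - mu) / sigma
Step 2: Substitute values: z = (145 - 163) / 11
Step 3: z = -18 / 11 = -1.6364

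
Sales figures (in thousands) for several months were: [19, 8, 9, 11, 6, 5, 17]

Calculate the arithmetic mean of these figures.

10.7143

Step 1: Sum all values: 19 + 8 + 9 + 11 + 6 + 5 + 17 = 75
Step 2: Count the number of values: n = 7
Step 3: Mean = sum / n = 75 / 7 = 10.7143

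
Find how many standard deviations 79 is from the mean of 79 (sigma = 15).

0

Step 1: Recall the z-score formula: z = (x - mu) / sigma
Step 2: Substitute values: z = (79 - 79) / 15
Step 3: z = 0 / 15 = 0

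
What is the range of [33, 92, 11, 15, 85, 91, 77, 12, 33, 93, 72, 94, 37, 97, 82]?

86

Step 1: Identify the maximum value: max = 97
Step 2: Identify the minimum value: min = 11
Step 3: Range = max - min = 97 - 11 = 86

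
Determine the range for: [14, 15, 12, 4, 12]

11

Step 1: Identify the maximum value: max = 15
Step 2: Identify the minimum value: min = 4
Step 3: Range = max - min = 15 - 4 = 11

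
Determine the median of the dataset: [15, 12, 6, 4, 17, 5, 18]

12

Step 1: Sort the data in ascending order: [4, 5, 6, 12, 15, 17, 18]
Step 2: The number of values is n = 7.
Step 3: Since n is odd, the median is the middle value at position 4: 12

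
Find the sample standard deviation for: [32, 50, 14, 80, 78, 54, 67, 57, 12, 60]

24.0379

Step 1: Compute the mean: 50.4
Step 2: Sum of squared deviations from the mean: 5200.4
Step 3: Sample variance = 5200.4 / 9 = 577.8222
Step 4: Standard deviation = sqrt(577.8222) = 24.0379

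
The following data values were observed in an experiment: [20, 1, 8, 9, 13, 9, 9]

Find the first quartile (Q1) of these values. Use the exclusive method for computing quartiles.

8

Step 1: Sort the data: [1, 8, 9, 9, 9, 13, 20]
Step 2: n = 7
Step 3: Using the exclusive quartile method:
  Q1 = 8
  Q2 (median) = 9
  Q3 = 13
  IQR = Q3 - Q1 = 13 - 8 = 5
Step 4: Q1 = 8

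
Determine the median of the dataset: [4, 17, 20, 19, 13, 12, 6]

13

Step 1: Sort the data in ascending order: [4, 6, 12, 13, 17, 19, 20]
Step 2: The number of values is n = 7.
Step 3: Since n is odd, the median is the middle value at position 4: 13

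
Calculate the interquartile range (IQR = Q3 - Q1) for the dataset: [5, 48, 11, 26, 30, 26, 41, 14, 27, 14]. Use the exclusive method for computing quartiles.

19.5

Step 1: Sort the data: [5, 11, 14, 14, 26, 26, 27, 30, 41, 48]
Step 2: n = 10
Step 3: Using the exclusive quartile method:
  Q1 = 13.25
  Q2 (median) = 26
  Q3 = 32.75
  IQR = Q3 - Q1 = 32.75 - 13.25 = 19.5
Step 4: IQR = 19.5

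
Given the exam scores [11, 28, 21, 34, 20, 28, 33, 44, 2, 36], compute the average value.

25.7

Step 1: Sum all values: 11 + 28 + 21 + 34 + 20 + 28 + 33 + 44 + 2 + 36 = 257
Step 2: Count the number of values: n = 10
Step 3: Mean = sum / n = 257 / 10 = 25.7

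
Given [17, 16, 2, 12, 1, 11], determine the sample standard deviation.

6.8532

Step 1: Compute the mean: 9.8333
Step 2: Sum of squared deviations from the mean: 234.8333
Step 3: Sample variance = 234.8333 / 5 = 46.9667
Step 4: Standard deviation = sqrt(46.9667) = 6.8532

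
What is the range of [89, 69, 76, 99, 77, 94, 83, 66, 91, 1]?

98

Step 1: Identify the maximum value: max = 99
Step 2: Identify the minimum value: min = 1
Step 3: Range = max - min = 99 - 1 = 98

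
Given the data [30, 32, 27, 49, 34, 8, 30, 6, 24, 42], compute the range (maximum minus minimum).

43

Step 1: Identify the maximum value: max = 49
Step 2: Identify the minimum value: min = 6
Step 3: Range = max - min = 49 - 6 = 43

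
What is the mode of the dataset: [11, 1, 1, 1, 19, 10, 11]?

1

Step 1: Count the frequency of each value:
  1: appears 3 time(s)
  10: appears 1 time(s)
  11: appears 2 time(s)
  19: appears 1 time(s)
Step 2: The value 1 appears most frequently (3 times).
Step 3: Mode = 1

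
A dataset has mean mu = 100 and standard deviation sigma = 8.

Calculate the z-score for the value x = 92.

-1

Step 1: Recall the z-score formula: z = (x - mu) / sigma
Step 2: Substitute values: z = (92 - 100) / 8
Step 3: z = -8 / 8 = -1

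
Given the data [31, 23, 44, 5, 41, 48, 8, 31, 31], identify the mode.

31

Step 1: Count the frequency of each value:
  5: appears 1 time(s)
  8: appears 1 time(s)
  23: appears 1 time(s)
  31: appears 3 time(s)
  41: appears 1 time(s)
  44: appears 1 time(s)
  48: appears 1 time(s)
Step 2: The value 31 appears most frequently (3 times).
Step 3: Mode = 31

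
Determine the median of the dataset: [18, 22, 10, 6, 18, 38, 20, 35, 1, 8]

18

Step 1: Sort the data in ascending order: [1, 6, 8, 10, 18, 18, 20, 22, 35, 38]
Step 2: The number of values is n = 10.
Step 3: Since n is even, the median is the average of positions 5 and 6:
  Median = (18 + 18) / 2 = 18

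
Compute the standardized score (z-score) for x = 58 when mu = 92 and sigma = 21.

-1.619

Step 1: Recall the z-score formula: z = (x - mu) / sigma
Step 2: Substitute values: z = (58 - 92) / 21
Step 3: z = -34 / 21 = -1.619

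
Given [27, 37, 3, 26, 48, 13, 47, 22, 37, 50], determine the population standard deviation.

14.8593

Step 1: Compute the mean: 31
Step 2: Sum of squared deviations from the mean: 2208
Step 3: Population variance = 2208 / 10 = 220.8
Step 4: Standard deviation = sqrt(220.8) = 14.8593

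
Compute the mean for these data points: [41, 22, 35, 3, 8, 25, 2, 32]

21

Step 1: Sum all values: 41 + 22 + 35 + 3 + 8 + 25 + 2 + 32 = 168
Step 2: Count the number of values: n = 8
Step 3: Mean = sum / n = 168 / 8 = 21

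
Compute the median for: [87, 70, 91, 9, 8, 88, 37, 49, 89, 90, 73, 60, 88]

73

Step 1: Sort the data in ascending order: [8, 9, 37, 49, 60, 70, 73, 87, 88, 88, 89, 90, 91]
Step 2: The number of values is n = 13.
Step 3: Since n is odd, the median is the middle value at position 7: 73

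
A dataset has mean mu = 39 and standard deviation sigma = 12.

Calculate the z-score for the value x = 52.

1.0833

Step 1: Recall the z-score formula: z = (x - mu) / sigma
Step 2: Substitute values: z = (52 - 39) / 12
Step 3: z = 13 / 12 = 1.0833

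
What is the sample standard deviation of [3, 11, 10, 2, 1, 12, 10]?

4.761

Step 1: Compute the mean: 7
Step 2: Sum of squared deviations from the mean: 136
Step 3: Sample variance = 136 / 6 = 22.6667
Step 4: Standard deviation = sqrt(22.6667) = 4.761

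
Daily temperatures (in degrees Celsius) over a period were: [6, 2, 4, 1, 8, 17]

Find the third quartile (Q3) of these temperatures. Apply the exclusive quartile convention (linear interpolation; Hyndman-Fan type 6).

10.25

Step 1: Sort the data: [1, 2, 4, 6, 8, 17]
Step 2: n = 6
Step 3: Using the exclusive quartile method:
  Q1 = 1.75
  Q2 (median) = 5
  Q3 = 10.25
  IQR = Q3 - Q1 = 10.25 - 1.75 = 8.5
Step 4: Q3 = 10.25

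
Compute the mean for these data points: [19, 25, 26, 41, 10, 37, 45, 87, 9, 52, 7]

32.5455

Step 1: Sum all values: 19 + 25 + 26 + 41 + 10 + 37 + 45 + 87 + 9 + 52 + 7 = 358
Step 2: Count the number of values: n = 11
Step 3: Mean = sum / n = 358 / 11 = 32.5455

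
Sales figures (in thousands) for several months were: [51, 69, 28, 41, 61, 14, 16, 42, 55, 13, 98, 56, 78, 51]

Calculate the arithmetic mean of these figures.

48.0714

Step 1: Sum all values: 51 + 69 + 28 + 41 + 61 + 14 + 16 + 42 + 55 + 13 + 98 + 56 + 78 + 51 = 673
Step 2: Count the number of values: n = 14
Step 3: Mean = sum / n = 673 / 14 = 48.0714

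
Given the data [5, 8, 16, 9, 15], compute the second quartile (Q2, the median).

9

Step 1: Sort the data: [5, 8, 9, 15, 16]
Step 2: n = 5
Step 3: Q2 is the median. Since n is odd, it is the middle value at position 3: 9
Step 4: Q2 = 9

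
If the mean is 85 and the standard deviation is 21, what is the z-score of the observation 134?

2.3333

Step 1: Recall the z-score formula: z = (x - mu) / sigma
Step 2: Substitute values: z = (134 - 85) / 21
Step 3: z = 49 / 21 = 2.3333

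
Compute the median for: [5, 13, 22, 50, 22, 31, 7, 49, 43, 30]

26

Step 1: Sort the data in ascending order: [5, 7, 13, 22, 22, 30, 31, 43, 49, 50]
Step 2: The number of values is n = 10.
Step 3: Since n is even, the median is the average of positions 5 and 6:
  Median = (22 + 30) / 2 = 26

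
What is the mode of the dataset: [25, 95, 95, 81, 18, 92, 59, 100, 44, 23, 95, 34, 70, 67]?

95

Step 1: Count the frequency of each value:
  18: appears 1 time(s)
  23: appears 1 time(s)
  25: appears 1 time(s)
  34: appears 1 time(s)
  44: appears 1 time(s)
  59: appears 1 time(s)
  67: appears 1 time(s)
  70: appears 1 time(s)
  81: appears 1 time(s)
  92: appears 1 time(s)
  95: appears 3 time(s)
  100: appears 1 time(s)
Step 2: The value 95 appears most frequently (3 times).
Step 3: Mode = 95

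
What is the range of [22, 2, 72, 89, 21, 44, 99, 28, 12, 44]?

97

Step 1: Identify the maximum value: max = 99
Step 2: Identify the minimum value: min = 2
Step 3: Range = max - min = 99 - 2 = 97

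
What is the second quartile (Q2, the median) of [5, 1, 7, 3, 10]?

5

Step 1: Sort the data: [1, 3, 5, 7, 10]
Step 2: n = 5
Step 3: Q2 is the median. Since n is odd, it is the middle value at position 3: 5
Step 4: Q2 = 5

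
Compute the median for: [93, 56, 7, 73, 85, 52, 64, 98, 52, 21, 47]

56

Step 1: Sort the data in ascending order: [7, 21, 47, 52, 52, 56, 64, 73, 85, 93, 98]
Step 2: The number of values is n = 11.
Step 3: Since n is odd, the median is the middle value at position 6: 56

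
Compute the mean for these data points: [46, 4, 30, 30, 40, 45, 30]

32.1429

Step 1: Sum all values: 46 + 4 + 30 + 30 + 40 + 45 + 30 = 225
Step 2: Count the number of values: n = 7
Step 3: Mean = sum / n = 225 / 7 = 32.1429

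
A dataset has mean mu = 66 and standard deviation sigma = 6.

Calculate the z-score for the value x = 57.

-1.5

Step 1: Recall the z-score formula: z = (x - mu) / sigma
Step 2: Substitute values: z = (57 - 66) / 6
Step 3: z = -9 / 6 = -1.5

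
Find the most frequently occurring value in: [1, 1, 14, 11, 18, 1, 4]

1

Step 1: Count the frequency of each value:
  1: appears 3 time(s)
  4: appears 1 time(s)
  11: appears 1 time(s)
  14: appears 1 time(s)
  18: appears 1 time(s)
Step 2: The value 1 appears most frequently (3 times).
Step 3: Mode = 1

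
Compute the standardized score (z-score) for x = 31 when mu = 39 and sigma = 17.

-0.4706

Step 1: Recall the z-score formula: z = (x - mu) / sigma
Step 2: Substitute values: z = (31 - 39) / 17
Step 3: z = -8 / 17 = -0.4706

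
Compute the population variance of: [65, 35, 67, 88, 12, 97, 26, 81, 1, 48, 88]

992.3802

Step 1: Compute the mean: (65 + 35 + 67 + 88 + 12 + 97 + 26 + 81 + 1 + 48 + 88) / 11 = 55.2727
Step 2: Compute squared deviations from the mean:
  (65 - 55.2727)^2 = 94.6198
  (35 - 55.2727)^2 = 410.9835
  (67 - 55.2727)^2 = 137.5289
  (88 - 55.2727)^2 = 1071.0744
  (12 - 55.2727)^2 = 1872.5289
  (97 - 55.2727)^2 = 1741.1653
  (26 - 55.2727)^2 = 856.8926
  (81 - 55.2727)^2 = 661.8926
  (1 - 55.2727)^2 = 2945.5289
  (48 - 55.2727)^2 = 52.8926
  (88 - 55.2727)^2 = 1071.0744
Step 3: Sum of squared deviations = 10916.1818
Step 4: Population variance = 10916.1818 / 11 = 992.3802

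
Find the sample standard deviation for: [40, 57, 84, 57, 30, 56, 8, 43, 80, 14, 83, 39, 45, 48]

23.2374

Step 1: Compute the mean: 48.8571
Step 2: Sum of squared deviations from the mean: 7019.7143
Step 3: Sample variance = 7019.7143 / 13 = 539.978
Step 4: Standard deviation = sqrt(539.978) = 23.2374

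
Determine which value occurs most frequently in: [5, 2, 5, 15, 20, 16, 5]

5

Step 1: Count the frequency of each value:
  2: appears 1 time(s)
  5: appears 3 time(s)
  15: appears 1 time(s)
  16: appears 1 time(s)
  20: appears 1 time(s)
Step 2: The value 5 appears most frequently (3 times).
Step 3: Mode = 5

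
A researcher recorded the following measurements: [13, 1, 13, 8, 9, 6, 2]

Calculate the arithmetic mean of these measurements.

7.4286

Step 1: Sum all values: 13 + 1 + 13 + 8 + 9 + 6 + 2 = 52
Step 2: Count the number of values: n = 7
Step 3: Mean = sum / n = 52 / 7 = 7.4286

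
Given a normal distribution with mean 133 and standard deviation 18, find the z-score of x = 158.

1.3889

Step 1: Recall the z-score formula: z = (x - mu) / sigma
Step 2: Substitute values: z = (158 - 133) / 18
Step 3: z = 25 / 18 = 1.3889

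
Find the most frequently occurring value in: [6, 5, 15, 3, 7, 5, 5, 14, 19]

5

Step 1: Count the frequency of each value:
  3: appears 1 time(s)
  5: appears 3 time(s)
  6: appears 1 time(s)
  7: appears 1 time(s)
  14: appears 1 time(s)
  15: appears 1 time(s)
  19: appears 1 time(s)
Step 2: The value 5 appears most frequently (3 times).
Step 3: Mode = 5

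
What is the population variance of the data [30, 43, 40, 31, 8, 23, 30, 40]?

112.4844

Step 1: Compute the mean: (30 + 43 + 40 + 31 + 8 + 23 + 30 + 40) / 8 = 30.625
Step 2: Compute squared deviations from the mean:
  (30 - 30.625)^2 = 0.3906
  (43 - 30.625)^2 = 153.1406
  (40 - 30.625)^2 = 87.8906
  (31 - 30.625)^2 = 0.1406
  (8 - 30.625)^2 = 511.8906
  (23 - 30.625)^2 = 58.1406
  (30 - 30.625)^2 = 0.3906
  (40 - 30.625)^2 = 87.8906
Step 3: Sum of squared deviations = 899.875
Step 4: Population variance = 899.875 / 8 = 112.4844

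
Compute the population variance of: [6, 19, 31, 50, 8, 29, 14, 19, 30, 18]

152.64

Step 1: Compute the mean: (6 + 19 + 31 + 50 + 8 + 29 + 14 + 19 + 30 + 18) / 10 = 22.4
Step 2: Compute squared deviations from the mean:
  (6 - 22.4)^2 = 268.96
  (19 - 22.4)^2 = 11.56
  (31 - 22.4)^2 = 73.96
  (50 - 22.4)^2 = 761.76
  (8 - 22.4)^2 = 207.36
  (29 - 22.4)^2 = 43.56
  (14 - 22.4)^2 = 70.56
  (19 - 22.4)^2 = 11.56
  (30 - 22.4)^2 = 57.76
  (18 - 22.4)^2 = 19.36
Step 3: Sum of squared deviations = 1526.4
Step 4: Population variance = 1526.4 / 10 = 152.64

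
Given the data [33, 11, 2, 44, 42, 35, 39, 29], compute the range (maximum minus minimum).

42

Step 1: Identify the maximum value: max = 44
Step 2: Identify the minimum value: min = 2
Step 3: Range = max - min = 44 - 2 = 42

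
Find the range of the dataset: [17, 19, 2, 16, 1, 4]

18

Step 1: Identify the maximum value: max = 19
Step 2: Identify the minimum value: min = 1
Step 3: Range = max - min = 19 - 1 = 18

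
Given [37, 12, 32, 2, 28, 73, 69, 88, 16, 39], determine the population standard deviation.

26.934

Step 1: Compute the mean: 39.6
Step 2: Sum of squared deviations from the mean: 7254.4
Step 3: Population variance = 7254.4 / 10 = 725.44
Step 4: Standard deviation = sqrt(725.44) = 26.934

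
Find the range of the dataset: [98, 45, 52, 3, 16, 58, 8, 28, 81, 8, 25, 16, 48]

95

Step 1: Identify the maximum value: max = 98
Step 2: Identify the minimum value: min = 3
Step 3: Range = max - min = 98 - 3 = 95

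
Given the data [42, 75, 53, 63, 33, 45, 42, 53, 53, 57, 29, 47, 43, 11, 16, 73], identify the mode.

53

Step 1: Count the frequency of each value:
  11: appears 1 time(s)
  16: appears 1 time(s)
  29: appears 1 time(s)
  33: appears 1 time(s)
  42: appears 2 time(s)
  43: appears 1 time(s)
  45: appears 1 time(s)
  47: appears 1 time(s)
  53: appears 3 time(s)
  57: appears 1 time(s)
  63: appears 1 time(s)
  73: appears 1 time(s)
  75: appears 1 time(s)
Step 2: The value 53 appears most frequently (3 times).
Step 3: Mode = 53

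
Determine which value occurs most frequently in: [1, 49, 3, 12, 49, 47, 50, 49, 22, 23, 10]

49

Step 1: Count the frequency of each value:
  1: appears 1 time(s)
  3: appears 1 time(s)
  10: appears 1 time(s)
  12: appears 1 time(s)
  22: appears 1 time(s)
  23: appears 1 time(s)
  47: appears 1 time(s)
  49: appears 3 time(s)
  50: appears 1 time(s)
Step 2: The value 49 appears most frequently (3 times).
Step 3: Mode = 49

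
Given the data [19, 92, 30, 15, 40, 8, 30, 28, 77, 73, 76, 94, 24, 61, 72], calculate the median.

40

Step 1: Sort the data in ascending order: [8, 15, 19, 24, 28, 30, 30, 40, 61, 72, 73, 76, 77, 92, 94]
Step 2: The number of values is n = 15.
Step 3: Since n is odd, the median is the middle value at position 8: 40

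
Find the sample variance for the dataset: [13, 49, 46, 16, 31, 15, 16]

240.2857

Step 1: Compute the mean: (13 + 49 + 46 + 16 + 31 + 15 + 16) / 7 = 26.5714
Step 2: Compute squared deviations from the mean:
  (13 - 26.5714)^2 = 184.1837
  (49 - 26.5714)^2 = 503.0408
  (46 - 26.5714)^2 = 377.4694
  (16 - 26.5714)^2 = 111.7551
  (31 - 26.5714)^2 = 19.6122
  (15 - 26.5714)^2 = 133.898
  (16 - 26.5714)^2 = 111.7551
Step 3: Sum of squared deviations = 1441.7143
Step 4: Sample variance = 1441.7143 / 6 = 240.2857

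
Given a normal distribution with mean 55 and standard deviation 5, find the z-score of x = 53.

-0.4

Step 1: Recall the z-score formula: z = (x - mu) / sigma
Step 2: Substitute values: z = (53 - 55) / 5
Step 3: z = -2 / 5 = -0.4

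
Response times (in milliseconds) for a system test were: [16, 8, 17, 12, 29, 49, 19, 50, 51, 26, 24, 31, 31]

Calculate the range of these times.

43

Step 1: Identify the maximum value: max = 51
Step 2: Identify the minimum value: min = 8
Step 3: Range = max - min = 51 - 8 = 43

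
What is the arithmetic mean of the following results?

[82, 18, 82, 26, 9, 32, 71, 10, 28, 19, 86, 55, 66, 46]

45

Step 1: Sum all values: 82 + 18 + 82 + 26 + 9 + 32 + 71 + 10 + 28 + 19 + 86 + 55 + 66 + 46 = 630
Step 2: Count the number of values: n = 14
Step 3: Mean = sum / n = 630 / 14 = 45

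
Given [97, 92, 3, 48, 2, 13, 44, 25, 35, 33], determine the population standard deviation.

31.4127

Step 1: Compute the mean: 39.2
Step 2: Sum of squared deviations from the mean: 9867.6
Step 3: Population variance = 9867.6 / 10 = 986.76
Step 4: Standard deviation = sqrt(986.76) = 31.4127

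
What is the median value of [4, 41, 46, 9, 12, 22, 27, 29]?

24.5

Step 1: Sort the data in ascending order: [4, 9, 12, 22, 27, 29, 41, 46]
Step 2: The number of values is n = 8.
Step 3: Since n is even, the median is the average of positions 4 and 5:
  Median = (22 + 27) / 2 = 24.5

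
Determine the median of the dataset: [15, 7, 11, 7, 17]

11

Step 1: Sort the data in ascending order: [7, 7, 11, 15, 17]
Step 2: The number of values is n = 5.
Step 3: Since n is odd, the median is the middle value at position 3: 11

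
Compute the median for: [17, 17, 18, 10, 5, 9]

13.5

Step 1: Sort the data in ascending order: [5, 9, 10, 17, 17, 18]
Step 2: The number of values is n = 6.
Step 3: Since n is even, the median is the average of positions 3 and 4:
  Median = (10 + 17) / 2 = 13.5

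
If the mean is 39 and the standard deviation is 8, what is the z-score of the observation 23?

-2

Step 1: Recall the z-score formula: z = (x - mu) / sigma
Step 2: Substitute values: z = (23 - 39) / 8
Step 3: z = -16 / 8 = -2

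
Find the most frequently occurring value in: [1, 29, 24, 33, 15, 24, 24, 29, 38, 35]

24

Step 1: Count the frequency of each value:
  1: appears 1 time(s)
  15: appears 1 time(s)
  24: appears 3 time(s)
  29: appears 2 time(s)
  33: appears 1 time(s)
  35: appears 1 time(s)
  38: appears 1 time(s)
Step 2: The value 24 appears most frequently (3 times).
Step 3: Mode = 24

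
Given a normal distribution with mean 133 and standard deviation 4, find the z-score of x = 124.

-2.25

Step 1: Recall the z-score formula: z = (x - mu) / sigma
Step 2: Substitute values: z = (124 - 133) / 4
Step 3: z = -9 / 4 = -2.25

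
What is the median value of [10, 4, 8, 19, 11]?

10

Step 1: Sort the data in ascending order: [4, 8, 10, 11, 19]
Step 2: The number of values is n = 5.
Step 3: Since n is odd, the median is the middle value at position 3: 10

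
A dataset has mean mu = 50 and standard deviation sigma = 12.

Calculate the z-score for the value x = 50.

0

Step 1: Recall the z-score formula: z = (x - mu) / sigma
Step 2: Substitute values: z = (50 - 50) / 12
Step 3: z = 0 / 12 = 0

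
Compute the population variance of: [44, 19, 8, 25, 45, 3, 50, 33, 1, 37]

295.65

Step 1: Compute the mean: (44 + 19 + 8 + 25 + 45 + 3 + 50 + 33 + 1 + 37) / 10 = 26.5
Step 2: Compute squared deviations from the mean:
  (44 - 26.5)^2 = 306.25
  (19 - 26.5)^2 = 56.25
  (8 - 26.5)^2 = 342.25
  (25 - 26.5)^2 = 2.25
  (45 - 26.5)^2 = 342.25
  (3 - 26.5)^2 = 552.25
  (50 - 26.5)^2 = 552.25
  (33 - 26.5)^2 = 42.25
  (1 - 26.5)^2 = 650.25
  (37 - 26.5)^2 = 110.25
Step 3: Sum of squared deviations = 2956.5
Step 4: Population variance = 2956.5 / 10 = 295.65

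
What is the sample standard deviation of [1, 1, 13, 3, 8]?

5.2154

Step 1: Compute the mean: 5.2
Step 2: Sum of squared deviations from the mean: 108.8
Step 3: Sample variance = 108.8 / 4 = 27.2
Step 4: Standard deviation = sqrt(27.2) = 5.2154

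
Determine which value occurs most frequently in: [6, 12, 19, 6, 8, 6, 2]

6

Step 1: Count the frequency of each value:
  2: appears 1 time(s)
  6: appears 3 time(s)
  8: appears 1 time(s)
  12: appears 1 time(s)
  19: appears 1 time(s)
Step 2: The value 6 appears most frequently (3 times).
Step 3: Mode = 6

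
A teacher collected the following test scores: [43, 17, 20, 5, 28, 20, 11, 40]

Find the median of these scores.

20

Step 1: Sort the data in ascending order: [5, 11, 17, 20, 20, 28, 40, 43]
Step 2: The number of values is n = 8.
Step 3: Since n is even, the median is the average of positions 4 and 5:
  Median = (20 + 20) / 2 = 20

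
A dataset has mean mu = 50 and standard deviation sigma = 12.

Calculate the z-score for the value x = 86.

3

Step 1: Recall the z-score formula: z = (x - mu) / sigma
Step 2: Substitute values: z = (86 - 50) / 12
Step 3: z = 36 / 12 = 3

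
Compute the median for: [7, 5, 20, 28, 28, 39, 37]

28

Step 1: Sort the data in ascending order: [5, 7, 20, 28, 28, 37, 39]
Step 2: The number of values is n = 7.
Step 3: Since n is odd, the median is the middle value at position 4: 28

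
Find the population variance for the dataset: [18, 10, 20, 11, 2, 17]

37.3333

Step 1: Compute the mean: (18 + 10 + 20 + 11 + 2 + 17) / 6 = 13
Step 2: Compute squared deviations from the mean:
  (18 - 13)^2 = 25
  (10 - 13)^2 = 9
  (20 - 13)^2 = 49
  (11 - 13)^2 = 4
  (2 - 13)^2 = 121
  (17 - 13)^2 = 16
Step 3: Sum of squared deviations = 224
Step 4: Population variance = 224 / 6 = 37.3333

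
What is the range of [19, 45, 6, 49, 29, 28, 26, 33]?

43

Step 1: Identify the maximum value: max = 49
Step 2: Identify the minimum value: min = 6
Step 3: Range = max - min = 49 - 6 = 43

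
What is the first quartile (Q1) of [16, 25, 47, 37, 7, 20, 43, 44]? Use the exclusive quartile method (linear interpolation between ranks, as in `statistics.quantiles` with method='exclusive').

17

Step 1: Sort the data: [7, 16, 20, 25, 37, 43, 44, 47]
Step 2: n = 8
Step 3: Using the exclusive quartile method:
  Q1 = 17
  Q2 (median) = 31
  Q3 = 43.75
  IQR = Q3 - Q1 = 43.75 - 17 = 26.75
Step 4: Q1 = 17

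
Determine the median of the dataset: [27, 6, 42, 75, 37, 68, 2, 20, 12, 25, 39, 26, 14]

26

Step 1: Sort the data in ascending order: [2, 6, 12, 14, 20, 25, 26, 27, 37, 39, 42, 68, 75]
Step 2: The number of values is n = 13.
Step 3: Since n is odd, the median is the middle value at position 7: 26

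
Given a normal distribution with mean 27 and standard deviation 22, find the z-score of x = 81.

2.4545

Step 1: Recall the z-score formula: z = (x - mu) / sigma
Step 2: Substitute values: z = (81 - 27) / 22
Step 3: z = 54 / 22 = 2.4545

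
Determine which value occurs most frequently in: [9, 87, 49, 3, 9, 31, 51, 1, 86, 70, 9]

9

Step 1: Count the frequency of each value:
  1: appears 1 time(s)
  3: appears 1 time(s)
  9: appears 3 time(s)
  31: appears 1 time(s)
  49: appears 1 time(s)
  51: appears 1 time(s)
  70: appears 1 time(s)
  86: appears 1 time(s)
  87: appears 1 time(s)
Step 2: The value 9 appears most frequently (3 times).
Step 3: Mode = 9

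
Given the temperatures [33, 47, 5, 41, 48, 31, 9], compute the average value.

30.5714

Step 1: Sum all values: 33 + 47 + 5 + 41 + 48 + 31 + 9 = 214
Step 2: Count the number of values: n = 7
Step 3: Mean = sum / n = 214 / 7 = 30.5714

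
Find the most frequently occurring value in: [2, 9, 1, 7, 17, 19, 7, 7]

7

Step 1: Count the frequency of each value:
  1: appears 1 time(s)
  2: appears 1 time(s)
  7: appears 3 time(s)
  9: appears 1 time(s)
  17: appears 1 time(s)
  19: appears 1 time(s)
Step 2: The value 7 appears most frequently (3 times).
Step 3: Mode = 7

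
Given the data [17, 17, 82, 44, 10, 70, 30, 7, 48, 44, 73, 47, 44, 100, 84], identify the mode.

44

Step 1: Count the frequency of each value:
  7: appears 1 time(s)
  10: appears 1 time(s)
  17: appears 2 time(s)
  30: appears 1 time(s)
  44: appears 3 time(s)
  47: appears 1 time(s)
  48: appears 1 time(s)
  70: appears 1 time(s)
  73: appears 1 time(s)
  82: appears 1 time(s)
  84: appears 1 time(s)
  100: appears 1 time(s)
Step 2: The value 44 appears most frequently (3 times).
Step 3: Mode = 44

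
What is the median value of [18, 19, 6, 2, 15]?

15

Step 1: Sort the data in ascending order: [2, 6, 15, 18, 19]
Step 2: The number of values is n = 5.
Step 3: Since n is odd, the median is the middle value at position 3: 15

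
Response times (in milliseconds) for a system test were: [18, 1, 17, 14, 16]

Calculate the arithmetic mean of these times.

13.2

Step 1: Sum all values: 18 + 1 + 17 + 14 + 16 = 66
Step 2: Count the number of values: n = 5
Step 3: Mean = sum / n = 66 / 5 = 13.2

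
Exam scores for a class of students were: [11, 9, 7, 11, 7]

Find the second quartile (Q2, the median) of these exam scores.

9

Step 1: Sort the data: [7, 7, 9, 11, 11]
Step 2: n = 5
Step 3: Q2 is the median. Since n is odd, it is the middle value at position 3: 9
Step 4: Q2 = 9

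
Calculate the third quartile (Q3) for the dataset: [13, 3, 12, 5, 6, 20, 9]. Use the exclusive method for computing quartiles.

13

Step 1: Sort the data: [3, 5, 6, 9, 12, 13, 20]
Step 2: n = 7
Step 3: Using the exclusive quartile method:
  Q1 = 5
  Q2 (median) = 9
  Q3 = 13
  IQR = Q3 - Q1 = 13 - 5 = 8
Step 4: Q3 = 13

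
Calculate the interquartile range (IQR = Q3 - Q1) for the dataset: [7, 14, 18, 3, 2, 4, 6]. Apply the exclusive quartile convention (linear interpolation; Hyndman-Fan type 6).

11

Step 1: Sort the data: [2, 3, 4, 6, 7, 14, 18]
Step 2: n = 7
Step 3: Using the exclusive quartile method:
  Q1 = 3
  Q2 (median) = 6
  Q3 = 14
  IQR = Q3 - Q1 = 14 - 3 = 11
Step 4: IQR = 11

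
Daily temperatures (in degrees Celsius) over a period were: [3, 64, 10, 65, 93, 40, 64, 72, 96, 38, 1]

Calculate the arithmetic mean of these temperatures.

49.6364

Step 1: Sum all values: 3 + 64 + 10 + 65 + 93 + 40 + 64 + 72 + 96 + 38 + 1 = 546
Step 2: Count the number of values: n = 11
Step 3: Mean = sum / n = 546 / 11 = 49.6364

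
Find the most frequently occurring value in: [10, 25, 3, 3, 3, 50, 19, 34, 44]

3

Step 1: Count the frequency of each value:
  3: appears 3 time(s)
  10: appears 1 time(s)
  19: appears 1 time(s)
  25: appears 1 time(s)
  34: appears 1 time(s)
  44: appears 1 time(s)
  50: appears 1 time(s)
Step 2: The value 3 appears most frequently (3 times).
Step 3: Mode = 3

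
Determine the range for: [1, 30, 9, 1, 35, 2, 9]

34

Step 1: Identify the maximum value: max = 35
Step 2: Identify the minimum value: min = 1
Step 3: Range = max - min = 35 - 1 = 34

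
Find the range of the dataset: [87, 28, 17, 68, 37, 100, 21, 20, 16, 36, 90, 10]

90

Step 1: Identify the maximum value: max = 100
Step 2: Identify the minimum value: min = 10
Step 3: Range = max - min = 100 - 10 = 90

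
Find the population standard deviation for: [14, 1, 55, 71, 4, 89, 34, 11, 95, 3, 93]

37.0236

Step 1: Compute the mean: 42.7273
Step 2: Sum of squared deviations from the mean: 15078.1818
Step 3: Population variance = 15078.1818 / 11 = 1370.7438
Step 4: Standard deviation = sqrt(1370.7438) = 37.0236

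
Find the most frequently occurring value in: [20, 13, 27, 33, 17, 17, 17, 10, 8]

17

Step 1: Count the frequency of each value:
  8: appears 1 time(s)
  10: appears 1 time(s)
  13: appears 1 time(s)
  17: appears 3 time(s)
  20: appears 1 time(s)
  27: appears 1 time(s)
  33: appears 1 time(s)
Step 2: The value 17 appears most frequently (3 times).
Step 3: Mode = 17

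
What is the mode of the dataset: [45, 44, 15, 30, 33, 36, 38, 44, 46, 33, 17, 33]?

33

Step 1: Count the frequency of each value:
  15: appears 1 time(s)
  17: appears 1 time(s)
  30: appears 1 time(s)
  33: appears 3 time(s)
  36: appears 1 time(s)
  38: appears 1 time(s)
  44: appears 2 time(s)
  45: appears 1 time(s)
  46: appears 1 time(s)
Step 2: The value 33 appears most frequently (3 times).
Step 3: Mode = 33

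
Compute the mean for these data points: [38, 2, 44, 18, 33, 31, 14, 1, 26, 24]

23.1

Step 1: Sum all values: 38 + 2 + 44 + 18 + 33 + 31 + 14 + 1 + 26 + 24 = 231
Step 2: Count the number of values: n = 10
Step 3: Mean = sum / n = 231 / 10 = 23.1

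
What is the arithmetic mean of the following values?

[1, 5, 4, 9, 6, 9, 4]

5.4286

Step 1: Sum all values: 1 + 5 + 4 + 9 + 6 + 9 + 4 = 38
Step 2: Count the number of values: n = 7
Step 3: Mean = sum / n = 38 / 7 = 5.4286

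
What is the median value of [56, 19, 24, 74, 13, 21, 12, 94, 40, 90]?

32

Step 1: Sort the data in ascending order: [12, 13, 19, 21, 24, 40, 56, 74, 90, 94]
Step 2: The number of values is n = 10.
Step 3: Since n is even, the median is the average of positions 5 and 6:
  Median = (24 + 40) / 2 = 32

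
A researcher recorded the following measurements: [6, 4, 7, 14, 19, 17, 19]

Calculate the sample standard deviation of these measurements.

6.4734

Step 1: Compute the mean: 12.2857
Step 2: Sum of squared deviations from the mean: 251.4286
Step 3: Sample variance = 251.4286 / 6 = 41.9048
Step 4: Standard deviation = sqrt(41.9048) = 6.4734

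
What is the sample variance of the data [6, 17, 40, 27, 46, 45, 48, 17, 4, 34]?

277.1556

Step 1: Compute the mean: (6 + 17 + 40 + 27 + 46 + 45 + 48 + 17 + 4 + 34) / 10 = 28.4
Step 2: Compute squared deviations from the mean:
  (6 - 28.4)^2 = 501.76
  (17 - 28.4)^2 = 129.96
  (40 - 28.4)^2 = 134.56
  (27 - 28.4)^2 = 1.96
  (46 - 28.4)^2 = 309.76
  (45 - 28.4)^2 = 275.56
  (48 - 28.4)^2 = 384.16
  (17 - 28.4)^2 = 129.96
  (4 - 28.4)^2 = 595.36
  (34 - 28.4)^2 = 31.36
Step 3: Sum of squared deviations = 2494.4
Step 4: Sample variance = 2494.4 / 9 = 277.1556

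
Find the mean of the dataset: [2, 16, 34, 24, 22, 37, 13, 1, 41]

21.1111

Step 1: Sum all values: 2 + 16 + 34 + 24 + 22 + 37 + 13 + 1 + 41 = 190
Step 2: Count the number of values: n = 9
Step 3: Mean = sum / n = 190 / 9 = 21.1111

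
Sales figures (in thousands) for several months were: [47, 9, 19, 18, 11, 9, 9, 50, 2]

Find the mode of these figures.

9

Step 1: Count the frequency of each value:
  2: appears 1 time(s)
  9: appears 3 time(s)
  11: appears 1 time(s)
  18: appears 1 time(s)
  19: appears 1 time(s)
  47: appears 1 time(s)
  50: appears 1 time(s)
Step 2: The value 9 appears most frequently (3 times).
Step 3: Mode = 9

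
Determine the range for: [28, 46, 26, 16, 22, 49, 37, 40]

33

Step 1: Identify the maximum value: max = 49
Step 2: Identify the minimum value: min = 16
Step 3: Range = max - min = 49 - 16 = 33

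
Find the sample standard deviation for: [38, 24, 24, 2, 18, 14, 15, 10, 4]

11.148

Step 1: Compute the mean: 16.5556
Step 2: Sum of squared deviations from the mean: 994.2222
Step 3: Sample variance = 994.2222 / 8 = 124.2778
Step 4: Standard deviation = sqrt(124.2778) = 11.148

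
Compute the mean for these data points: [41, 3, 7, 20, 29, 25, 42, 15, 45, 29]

25.6

Step 1: Sum all values: 41 + 3 + 7 + 20 + 29 + 25 + 42 + 15 + 45 + 29 = 256
Step 2: Count the number of values: n = 10
Step 3: Mean = sum / n = 256 / 10 = 25.6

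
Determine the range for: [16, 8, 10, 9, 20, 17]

12

Step 1: Identify the maximum value: max = 20
Step 2: Identify the minimum value: min = 8
Step 3: Range = max - min = 20 - 8 = 12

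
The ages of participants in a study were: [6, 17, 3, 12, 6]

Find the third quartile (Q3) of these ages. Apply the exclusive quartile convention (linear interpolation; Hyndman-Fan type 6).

14.5

Step 1: Sort the data: [3, 6, 6, 12, 17]
Step 2: n = 5
Step 3: Using the exclusive quartile method:
  Q1 = 4.5
  Q2 (median) = 6
  Q3 = 14.5
  IQR = Q3 - Q1 = 14.5 - 4.5 = 10
Step 4: Q3 = 14.5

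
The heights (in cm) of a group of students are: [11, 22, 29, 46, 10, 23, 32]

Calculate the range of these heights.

36

Step 1: Identify the maximum value: max = 46
Step 2: Identify the minimum value: min = 10
Step 3: Range = max - min = 46 - 10 = 36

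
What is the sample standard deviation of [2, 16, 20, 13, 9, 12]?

6.1644

Step 1: Compute the mean: 12
Step 2: Sum of squared deviations from the mean: 190
Step 3: Sample variance = 190 / 5 = 38
Step 4: Standard deviation = sqrt(38) = 6.1644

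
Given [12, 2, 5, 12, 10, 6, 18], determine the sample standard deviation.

5.3763

Step 1: Compute the mean: 9.2857
Step 2: Sum of squared deviations from the mean: 173.4286
Step 3: Sample variance = 173.4286 / 6 = 28.9048
Step 4: Standard deviation = sqrt(28.9048) = 5.3763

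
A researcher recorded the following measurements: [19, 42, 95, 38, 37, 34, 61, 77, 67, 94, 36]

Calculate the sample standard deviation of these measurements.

25.8123

Step 1: Compute the mean: 54.5455
Step 2: Sum of squared deviations from the mean: 6662.7273
Step 3: Sample variance = 6662.7273 / 10 = 666.2727
Step 4: Standard deviation = sqrt(666.2727) = 25.8123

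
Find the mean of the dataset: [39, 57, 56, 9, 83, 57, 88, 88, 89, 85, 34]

62.2727

Step 1: Sum all values: 39 + 57 + 56 + 9 + 83 + 57 + 88 + 88 + 89 + 85 + 34 = 685
Step 2: Count the number of values: n = 11
Step 3: Mean = sum / n = 685 / 11 = 62.2727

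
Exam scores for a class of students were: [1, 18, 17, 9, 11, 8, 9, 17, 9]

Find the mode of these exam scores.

9

Step 1: Count the frequency of each value:
  1: appears 1 time(s)
  8: appears 1 time(s)
  9: appears 3 time(s)
  11: appears 1 time(s)
  17: appears 2 time(s)
  18: appears 1 time(s)
Step 2: The value 9 appears most frequently (3 times).
Step 3: Mode = 9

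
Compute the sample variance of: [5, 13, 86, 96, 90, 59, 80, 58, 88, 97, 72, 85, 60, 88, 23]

922.8095

Step 1: Compute the mean: (5 + 13 + 86 + 96 + 90 + 59 + 80 + 58 + 88 + 97 + 72 + 85 + 60 + 88 + 23) / 15 = 66.6667
Step 2: Compute squared deviations from the mean:
  (5 - 66.6667)^2 = 3802.7778
  (13 - 66.6667)^2 = 2880.1111
  (86 - 66.6667)^2 = 373.7778
  (96 - 66.6667)^2 = 860.4444
  (90 - 66.6667)^2 = 544.4444
  (59 - 66.6667)^2 = 58.7778
  (80 - 66.6667)^2 = 177.7778
  (58 - 66.6667)^2 = 75.1111
  (88 - 66.6667)^2 = 455.1111
  (97 - 66.6667)^2 = 920.1111
  (72 - 66.6667)^2 = 28.4444
  (85 - 66.6667)^2 = 336.1111
  (60 - 66.6667)^2 = 44.4444
  (88 - 66.6667)^2 = 455.1111
  (23 - 66.6667)^2 = 1906.7778
Step 3: Sum of squared deviations = 12919.3333
Step 4: Sample variance = 12919.3333 / 14 = 922.8095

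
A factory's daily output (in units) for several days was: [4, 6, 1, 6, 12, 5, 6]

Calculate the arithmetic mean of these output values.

5.7143

Step 1: Sum all values: 4 + 6 + 1 + 6 + 12 + 5 + 6 = 40
Step 2: Count the number of values: n = 7
Step 3: Mean = sum / n = 40 / 7 = 5.7143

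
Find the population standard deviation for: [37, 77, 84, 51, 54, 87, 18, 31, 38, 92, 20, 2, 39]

27.7727

Step 1: Compute the mean: 48.4615
Step 2: Sum of squared deviations from the mean: 10027.2308
Step 3: Population variance = 10027.2308 / 13 = 771.3254
Step 4: Standard deviation = sqrt(771.3254) = 27.7727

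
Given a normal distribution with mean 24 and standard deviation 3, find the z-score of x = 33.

3

Step 1: Recall the z-score formula: z = (x - mu) / sigma
Step 2: Substitute values: z = (33 - 24) / 3
Step 3: z = 9 / 3 = 3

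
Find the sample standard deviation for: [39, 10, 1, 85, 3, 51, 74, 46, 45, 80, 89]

32.448

Step 1: Compute the mean: 47.5455
Step 2: Sum of squared deviations from the mean: 10528.7273
Step 3: Sample variance = 10528.7273 / 10 = 1052.8727
Step 4: Standard deviation = sqrt(1052.8727) = 32.448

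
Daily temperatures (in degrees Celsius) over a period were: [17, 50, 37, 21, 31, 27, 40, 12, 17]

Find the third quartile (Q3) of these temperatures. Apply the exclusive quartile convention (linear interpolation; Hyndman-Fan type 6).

38.5

Step 1: Sort the data: [12, 17, 17, 21, 27, 31, 37, 40, 50]
Step 2: n = 9
Step 3: Using the exclusive quartile method:
  Q1 = 17
  Q2 (median) = 27
  Q3 = 38.5
  IQR = Q3 - Q1 = 38.5 - 17 = 21.5
Step 4: Q3 = 38.5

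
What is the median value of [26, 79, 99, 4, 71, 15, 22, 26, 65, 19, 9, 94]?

26

Step 1: Sort the data in ascending order: [4, 9, 15, 19, 22, 26, 26, 65, 71, 79, 94, 99]
Step 2: The number of values is n = 12.
Step 3: Since n is even, the median is the average of positions 6 and 7:
  Median = (26 + 26) / 2 = 26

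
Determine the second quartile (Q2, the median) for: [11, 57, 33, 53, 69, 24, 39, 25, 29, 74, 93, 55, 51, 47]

49

Step 1: Sort the data: [11, 24, 25, 29, 33, 39, 47, 51, 53, 55, 57, 69, 74, 93]
Step 2: n = 14
Step 3: Q2 is the median. Since n is even, it is the average of the values at positions 7 and 8:
  Q2 = (47 + 51) / 2 = 49
Step 4: Q2 = 49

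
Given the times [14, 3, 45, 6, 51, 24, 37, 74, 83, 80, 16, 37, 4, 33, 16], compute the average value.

34.8667

Step 1: Sum all values: 14 + 3 + 45 + 6 + 51 + 24 + 37 + 74 + 83 + 80 + 16 + 37 + 4 + 33 + 16 = 523
Step 2: Count the number of values: n = 15
Step 3: Mean = sum / n = 523 / 15 = 34.8667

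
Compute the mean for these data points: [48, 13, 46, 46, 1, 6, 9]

24.1429

Step 1: Sum all values: 48 + 13 + 46 + 46 + 1 + 6 + 9 = 169
Step 2: Count the number of values: n = 7
Step 3: Mean = sum / n = 169 / 7 = 24.1429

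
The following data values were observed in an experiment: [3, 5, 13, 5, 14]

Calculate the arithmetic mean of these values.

8

Step 1: Sum all values: 3 + 5 + 13 + 5 + 14 = 40
Step 2: Count the number of values: n = 5
Step 3: Mean = sum / n = 40 / 5 = 8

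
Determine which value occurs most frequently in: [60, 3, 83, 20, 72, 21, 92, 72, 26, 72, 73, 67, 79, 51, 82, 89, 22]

72

Step 1: Count the frequency of each value:
  3: appears 1 time(s)
  20: appears 1 time(s)
  21: appears 1 time(s)
  22: appears 1 time(s)
  26: appears 1 time(s)
  51: appears 1 time(s)
  60: appears 1 time(s)
  67: appears 1 time(s)
  72: appears 3 time(s)
  73: appears 1 time(s)
  79: appears 1 time(s)
  82: appears 1 time(s)
  83: appears 1 time(s)
  89: appears 1 time(s)
  92: appears 1 time(s)
Step 2: The value 72 appears most frequently (3 times).
Step 3: Mode = 72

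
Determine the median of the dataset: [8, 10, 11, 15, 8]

10

Step 1: Sort the data in ascending order: [8, 8, 10, 11, 15]
Step 2: The number of values is n = 5.
Step 3: Since n is odd, the median is the middle value at position 3: 10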